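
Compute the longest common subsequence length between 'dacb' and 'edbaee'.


DP table for LCS of 'dacb' and 'edbaee':
       e  d  b  a  e  e
    0  0  0  0  0  0  0
  d 0  0  1  1  1  1  1
  a 0  0  1  1  2  2  2
  c 0  0  1  1  2  2  2
  b 0  0  1  2  2  2  2
LCS: 'da'
LCS length = 2

2


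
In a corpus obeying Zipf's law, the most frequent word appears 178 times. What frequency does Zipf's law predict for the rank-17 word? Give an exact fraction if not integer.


Zipf's law: freq(rank) = f1 / rank
f1 = 178, rank = 17
freq = 178 / 17
GCD(178, 17) = 1
Simplified: 178/17

178/17


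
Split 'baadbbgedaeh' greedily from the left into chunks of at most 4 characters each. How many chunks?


'baadbbgedaeh' has 12 characters.
Chunking with max size 4:
  Chunk 1: 'baad' (positions 0-3)
  Chunk 2: 'bbge' (positions 4-7)
  Chunk 3: 'daeh' (positions 8-11)
Total chunks: ceil(12 / 4) = 3

3


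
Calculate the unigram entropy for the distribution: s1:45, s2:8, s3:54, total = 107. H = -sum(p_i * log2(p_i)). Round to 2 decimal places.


Computing entropy H = -sum(p_i * log2(p_i)):
  s1: p = 45/107 = 0.4206, -p*log2(p) = 0.5255
  s2: p = 8/107 = 0.0748, -p*log2(p) = 0.2797
  s3: p = 54/107 = 0.5047, -p*log2(p) = 0.4979
H = sum of terms = 1.3031
Rounded to 2 decimals: 1.30

1.30


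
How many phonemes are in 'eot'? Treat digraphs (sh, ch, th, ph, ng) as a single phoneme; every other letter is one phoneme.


Parsing 'eot' greedily, digraphs first:
  'e' -> vowel phoneme (phonemes so far: 1)
  'o' -> vowel phoneme (phonemes so far: 2)
  't' -> consonant phoneme (phonemes so far: 3)
Total phonemes: 3

3


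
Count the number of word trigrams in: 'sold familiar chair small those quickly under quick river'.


Word trigrams from [9] words:
  Trigram 1: (sold familiar chair)
  Trigram 2: (familiar chair small)
  Trigram 3: (chair small those)
  Trigram 4: (small those quickly)
  Trigram 5: (those quickly under)
  Trigram 6: (quickly under quick)
  Trigram 7: (under quick river)
Total word trigrams: 9 - 2 = 7

7


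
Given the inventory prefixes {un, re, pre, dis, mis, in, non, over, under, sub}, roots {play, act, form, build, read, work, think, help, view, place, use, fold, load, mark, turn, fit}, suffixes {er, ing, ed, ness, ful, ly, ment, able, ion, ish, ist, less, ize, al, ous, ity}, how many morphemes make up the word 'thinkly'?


Segmenting 'thinkly' against the inventory:
  'think' -> root (morpheme 1)
  'ly' -> suffix (morpheme 2)
Total morphemes: 2

2


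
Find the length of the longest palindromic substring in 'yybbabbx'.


Scanning 'yybbabbx' for palindromic substrings.
Substring at positions 2-6: 'bbabb'.
Check: reverse('bbabb') = 'bbabb' -> palindrome confirmed.
Neighbouring characters ('y' / 'x') break symmetry, so it cannot extend further.
No longer palindromic substring exists; longest length = 5

5


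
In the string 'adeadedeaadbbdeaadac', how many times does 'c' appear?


Scanning 'adeadedeaadbbdeaadac' for 'c':
  Position 19: 'c' -> MATCH (count: 1)
Total occurrences of 'c': 1

1


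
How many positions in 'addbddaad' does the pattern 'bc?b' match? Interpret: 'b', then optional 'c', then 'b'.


Pattern: bc?b means 'b', then optional 'c', then 'b'.
Scanning 'addbddaad' position-by-position:
  Pos 0: window 'add' -> no
  Pos 1: window 'ddb' -> no
  Pos 2: window 'dbd' -> no
  Pos 3: window 'bdd' -> no
  Pos 4: window 'dda' -> no
  Pos 5: window 'daa' -> no
  Pos 6: window 'aad' -> no
  Pos 7: window 'ad' -> no
  Pos 8: window 'd' -> no
Total matches: 0

0


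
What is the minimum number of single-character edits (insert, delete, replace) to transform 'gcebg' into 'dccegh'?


Building DP table for s1='gcebg' (len 5) and s2='dccegh' (len 6):
       d  c  c  e  g  h
    0  1  2  3  4  5  6
  g 1  1  2  3  4  4  5
  c 2  2  1  2  3  4  5
  e 3  3  2  2  2  3  4
  b 4  4  3  3  3  3  4
  g 5  5  4  4  4  3  4
Edit distance = dp[5][6] = 4

4


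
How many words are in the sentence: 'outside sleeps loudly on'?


Counting words by splitting on spaces:
  Word 1: 'outside'
  Word 2: 'sleeps'
  Word 3: 'loudly'
  Word 4: 'on'
Total words: 4

4


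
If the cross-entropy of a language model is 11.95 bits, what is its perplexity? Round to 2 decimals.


Perplexity formula: PP = 2^H
H = 11.95
PP = 2^11.95
Decompose: 2^11.95 = 2^11 * 2^0.95
2^11 = 2048, 2^0.95 ~ 1.9318727
PP ~ 2048 * 1.9318727 = 3956.4752896
Rounded to 2 decimals: 3956.48

3956.48


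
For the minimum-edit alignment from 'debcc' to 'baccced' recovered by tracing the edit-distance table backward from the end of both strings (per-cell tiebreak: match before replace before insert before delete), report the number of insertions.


Edit distance = 5. Backtracking from cell (5, 7) with preference match > replace > insert > delete,
then listing the resulting alignment 'debcc' -> 'baccced' left to right:
  Step 1: replace d->b
  Step 2: replace e->a
  Step 3: replace b->c
  Step 4: keep 'c'
  Step 5: keep 'c'
  Step 6: insert 'e' [insertion #1]
  Step 7: insert 'd' [insertion #2]
Total insertions: 2

2


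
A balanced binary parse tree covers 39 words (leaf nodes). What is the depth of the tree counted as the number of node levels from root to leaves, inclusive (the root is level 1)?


In a balanced binary tree with n leaves the deepest leaf is ceil(log2(n)) edges below the root,
so counting node levels inclusive of root and leaves gives ceil(log2(n)) + 1 levels.
log2(39) = 5.2854
ceil(5.2854) = 6
levels = 6 + 1 = 7

7


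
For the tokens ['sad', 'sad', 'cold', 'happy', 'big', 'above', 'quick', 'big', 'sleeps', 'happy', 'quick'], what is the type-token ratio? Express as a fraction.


Tokens: 11
Unique types: ('above', 'big', 'cold', 'happy', 'quick', 'sad', 'sleeps') = 7
TTR = 7/11
Already in lowest terms.

7/11


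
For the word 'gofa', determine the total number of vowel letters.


Scanning each character of 'gofa':
  Position 1: 'g' -> consonant (running count: 0)
  Position 2: 'o' -> vowel (running count: 1)
  Position 3: 'f' -> consonant (running count: 1)
  Position 4: 'a' -> vowel (running count: 2)
Total vowels: 2

2


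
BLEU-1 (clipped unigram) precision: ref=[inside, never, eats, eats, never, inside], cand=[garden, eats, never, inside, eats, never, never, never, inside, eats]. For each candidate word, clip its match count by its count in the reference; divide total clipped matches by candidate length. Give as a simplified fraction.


Reference word counts: {'eats': 2, 'inside': 2, 'never': 2}
Checking each candidate word (with clipping):
  'garden' -> not in reference -> no match (matches: 0)
  'eats' -> in reference (ref count 2, used 1/2) -> match (matches: 1)
  'never' -> in reference (ref count 2, used 1/2) -> match (matches: 2)
  'inside' -> in reference (ref count 2, used 1/2) -> match (matches: 3)
  'eats' -> in reference (ref count 2, used 2/2) -> match (matches: 4)
  'never' -> in reference (ref count 2, used 2/2) -> match (matches: 5)
  'never' -> ref count 2 already used up (2/2) -> clipped, no match (matches: 5)
  'never' -> ref count 2 already used up (2/2) -> clipped, no match (matches: 5)
  'inside' -> in reference (ref count 2, used 2/2) -> match (matches: 6)
  'eats' -> ref count 2 already used up (2/2) -> clipped, no match (matches: 6)
Clipped matches: 6, Candidate length: 10
Precision = 6/10 = 3/5

3/5


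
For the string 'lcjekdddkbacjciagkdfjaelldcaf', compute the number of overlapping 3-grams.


String 'lcjekdddkbacjciagkdfjaelldcaf' has length L = 29.
Number of overlapping n-grams = L - n + 1
Substituting: 29 - 3 + 1 = 27

27


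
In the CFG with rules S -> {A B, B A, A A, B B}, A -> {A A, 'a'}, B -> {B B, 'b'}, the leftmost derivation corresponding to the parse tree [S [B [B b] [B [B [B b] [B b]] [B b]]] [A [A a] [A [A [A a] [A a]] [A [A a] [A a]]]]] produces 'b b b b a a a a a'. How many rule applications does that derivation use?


Every bracketed nonterminal node [X ...] in the tree is produced by exactly one rule application.
Reading the tree off as a leftmost derivation:
  Step 1: S  =>  B A   (applied S -> B A)
  Step 2: B A  =>  B B A   (applied B -> B B)
  Step 3: B B A  =>  b B A   (applied B -> b)
  Step 4: b B A  =>  b B B A   (applied B -> B B)
  Step 5: b B B A  =>  b B B B A   (applied B -> B B)
  Step 6: b B B B A  =>  b b B B A   (applied B -> b)
  Step 7: b b B B A  =>  b b b B A   (applied B -> b)
  Step 8: b b b B A  =>  b b b b A   (applied B -> b)
  Step 9: b b b b A  =>  b b b b A A   (applied A -> A A)
  Step 10: b b b b A A  =>  b b b b a A   (applied A -> a)
  Step 11: b b b b a A  =>  b b b b a A A   (applied A -> A A)
  Step 12: b b b b a A A  =>  b b b b a A A A   (applied A -> A A)
  Step 13: b b b b a A A A  =>  b b b b a a A A   (applied A -> a)
  Step 14: b b b b a a A A  =>  b b b b a a a A   (applied A -> a)
  Step 15: b b b b a a a A  =>  b b b b a a a A A   (applied A -> A A)
  Step 16: b b b b a a a A A  =>  b b b b a a a a A   (applied A -> a)
  Step 17: b b b b a a a a A  =>  b b b b a a a a a   (applied A -> a)
Final yield: b b b b a a a a a
Total rewrite steps: 17

17


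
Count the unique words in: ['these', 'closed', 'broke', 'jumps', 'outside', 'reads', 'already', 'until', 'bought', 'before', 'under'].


Listing all tokens and tracking unique types:
  Token 1: 'these' -> NEW (unique so far: 1)
  Token 2: 'closed' -> NEW (unique so far: 2)
  Token 3: 'broke' -> NEW (unique so far: 3)
  Token 4: 'jumps' -> NEW (unique so far: 4)
  Token 5: 'outside' -> NEW (unique so far: 5)
  Token 6: 'reads' -> NEW (unique so far: 6)
  Token 7: 'already' -> NEW (unique so far: 7)
  Token 8: 'until' -> NEW (unique so far: 8)
  Token 9: 'bought' -> NEW (unique so far: 9)
  Token 10: 'before' -> NEW (unique so far: 10)
  Token 11: 'under' -> NEW (unique so far: 11)
Unique types: ('already', 'before', 'bought', 'broke', 'closed', 'jumps', 'outside', 'reads', 'these', 'under', 'until')
Vocabulary size: 11

11


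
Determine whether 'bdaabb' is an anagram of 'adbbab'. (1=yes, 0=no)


Sort characters of 'bdaabb': 'aabbbd'
Sort characters of 'adbbab': 'aabbbd'
Sorted forms match -> they ARE anagrams
Result: 1

1


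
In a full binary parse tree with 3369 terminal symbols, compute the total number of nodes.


Leaf nodes (terminals): 3369
Internal nodes = n - 1 = 3369 - 1 = 3368
Total = leaves + internal = 3369 + 3368 = 6737

6737


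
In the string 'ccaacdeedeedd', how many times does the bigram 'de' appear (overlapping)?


Scanning 'ccaacdeedeedd' for bigram 'de':
  Position 0: 'cc' -> no
  Position 1: 'ca' -> no
  Position 2: 'aa' -> no
  Position 3: 'ac' -> no
  Position 4: 'cd' -> no
  Position 5: 'de' -> MATCH
  Position 6: 'ee' -> no
  Position 7: 'ed' -> no
  Position 8: 'de' -> MATCH
  Position 9: 'ee' -> no
  Position 10: 'ed' -> no
  Position 11: 'dd' -> no
Total matches: 2

2


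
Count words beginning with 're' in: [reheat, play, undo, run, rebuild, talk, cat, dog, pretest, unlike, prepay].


Checking each word for prefix 're':
  'reheat' -> YES, starts with 're' (count: 1)
  'play' -> no (count: 1)
  'undo' -> no (count: 1)
  'run' -> no (count: 1)
  'rebuild' -> YES, starts with 're' (count: 2)
  'talk' -> no (count: 2)
  'cat' -> no (count: 2)
  'dog' -> no (count: 2)
  'pretest' -> no (count: 2)
  'unlike' -> no (count: 2)
  'prepay' -> no (count: 2)
Total with prefix 're': 2

2


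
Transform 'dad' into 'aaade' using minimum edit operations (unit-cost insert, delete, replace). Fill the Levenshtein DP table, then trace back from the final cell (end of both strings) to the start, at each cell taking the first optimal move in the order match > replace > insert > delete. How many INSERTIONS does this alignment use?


Edit distance = 3. Backtracking from cell (3, 5) with preference match > replace > insert > delete,
then listing the resulting alignment 'dad' -> 'aaade' left to right:
  Step 1: insert 'a' [insertion #1]
  Step 2: replace d->a
  Step 3: keep 'a'
  Step 4: keep 'd'
  Step 5: insert 'e' [insertion #2]
Total insertions: 2

2


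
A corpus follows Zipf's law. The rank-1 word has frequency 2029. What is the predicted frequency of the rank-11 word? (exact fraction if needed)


Zipf's law: freq(rank) = f1 / rank
f1 = 2029, rank = 11
freq = 2029 / 11
GCD(2029, 11) = 1
Simplified: 2029/11

2029/11


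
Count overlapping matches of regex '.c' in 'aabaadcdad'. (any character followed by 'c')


Pattern: .c means any character followed by 'c'.
Scanning 'aabaadcdad' position-by-position:
  Pos 0: window 'aa' -> no
  Pos 1: window 'ab' -> no
  Pos 2: window 'ba' -> no
  Pos 3: window 'aa' -> no
  Pos 4: window 'ad' -> no
  Pos 5: window 'dc' -> MATCH
  Pos 6: window 'cd' -> no
  Pos 7: window 'da' -> no
  Pos 8: window 'ad' -> no
  Pos 9: window 'd' -> no
Total matches: 1

1


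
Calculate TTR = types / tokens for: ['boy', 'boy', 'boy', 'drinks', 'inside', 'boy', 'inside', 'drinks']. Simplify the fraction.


Tokens: 8
Unique types: ('boy', 'drinks', 'inside') = 3
TTR = 3/8
Already in lowest terms.

3/8


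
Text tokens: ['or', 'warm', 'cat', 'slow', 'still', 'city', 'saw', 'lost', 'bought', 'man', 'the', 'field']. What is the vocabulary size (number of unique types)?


Listing all tokens and tracking unique types:
  Token 1: 'or' -> NEW (unique so far: 1)
  Token 2: 'warm' -> NEW (unique so far: 2)
  Token 3: 'cat' -> NEW (unique so far: 3)
  Token 4: 'slow' -> NEW (unique so far: 4)
  Token 5: 'still' -> NEW (unique so far: 5)
  Token 6: 'city' -> NEW (unique so far: 6)
  Token 7: 'saw' -> NEW (unique so far: 7)
  Token 8: 'lost' -> NEW (unique so far: 8)
  Token 9: 'bought' -> NEW (unique so far: 9)
  Token 10: 'man' -> NEW (unique so far: 10)
  Token 11: 'the' -> NEW (unique so far: 11)
  Token 12: 'field' -> NEW (unique so far: 12)
Unique types: ('bought', 'cat', 'city', 'field', 'lost', 'man', 'or', 'saw', 'slow', 'still', 'the', 'warm')
Vocabulary size: 12

12


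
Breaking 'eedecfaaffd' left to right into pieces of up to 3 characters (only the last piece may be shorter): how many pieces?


'eedecfaaffd' has 11 characters.
Chunking with max size 3:
  Chunk 1: 'eed' (positions 0-2)
  Chunk 2: 'ecf' (positions 3-5)
  Chunk 3: 'aaf' (positions 6-8)
  Chunk 4: 'fd' (positions 9-10)
Total chunks: ceil(11 / 3) = 4

4


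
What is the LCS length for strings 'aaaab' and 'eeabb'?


DP table for LCS of 'aaaab' and 'eeabb':
       e  e  a  b  b
    0  0  0  0  0  0
  a 0  0  0  1  1  1
  a 0  0  0  1  1  1
  a 0  0  0  1  1  1
  a 0  0  0  1  1  1
  b 0  0  0  1  2  2
LCS: 'ab'
LCS length = 2

2


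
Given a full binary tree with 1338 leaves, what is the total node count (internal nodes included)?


Leaf nodes (terminals): 1338
Internal nodes = n - 1 = 1338 - 1 = 1337
Total = leaves + internal = 1338 + 1337 = 2675

2675


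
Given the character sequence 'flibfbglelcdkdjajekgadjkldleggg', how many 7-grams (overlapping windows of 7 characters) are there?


String 'flibfbglelcdkdjajekgadjkldleggg' has length L = 31.
Number of overlapping n-grams = L - n + 1
Substituting: 31 - 7 + 1 = 25

25


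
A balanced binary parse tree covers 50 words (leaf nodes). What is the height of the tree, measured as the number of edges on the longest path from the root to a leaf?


In a balanced binary tree with n leaves the deepest leaf is ceil(log2(n)) edges below the root.
log2(50) = 5.6439
ceil(5.6439) = 6
height (edges) = 6

6


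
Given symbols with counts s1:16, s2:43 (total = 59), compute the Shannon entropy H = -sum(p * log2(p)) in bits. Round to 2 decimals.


Computing entropy H = -sum(p_i * log2(p_i)):
  s1: p = 16/59 = 0.2712, -p*log2(p) = 0.5105
  s2: p = 43/59 = 0.7288, -p*log2(p) = 0.3326
H = sum of terms = 0.8431
Rounded to 2 decimals: 0.84

0.84


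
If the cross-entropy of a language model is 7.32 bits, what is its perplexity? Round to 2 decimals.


Perplexity formula: PP = 2^H
H = 7.32
PP = 2^7.32
Decompose: 2^7.32 = 2^7 * 2^0.32
2^7 = 128, 2^0.32 ~ 1.2483305
PP ~ 128 * 1.2483305 = 159.7863040
Rounded to 2 decimals: 159.79

159.79


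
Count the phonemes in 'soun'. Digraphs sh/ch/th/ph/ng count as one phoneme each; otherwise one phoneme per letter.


Parsing 'soun' greedily, digraphs first:
  's' -> consonant phoneme (phonemes so far: 1)
  'o' -> vowel phoneme (phonemes so far: 2)
  'u' -> vowel phoneme (phonemes so far: 3)
  'n' -> consonant phoneme (phonemes so far: 4)
Total phonemes: 4

4


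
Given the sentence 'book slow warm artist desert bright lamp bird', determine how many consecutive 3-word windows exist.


Word trigrams from [8] words:
  Trigram 1: (book slow warm)
  Trigram 2: (slow warm artist)
  Trigram 3: (warm artist desert)
  Trigram 4: (artist desert bright)
  Trigram 5: (desert bright lamp)
  Trigram 6: (bright lamp bird)
Total word trigrams: 8 - 2 = 6

6


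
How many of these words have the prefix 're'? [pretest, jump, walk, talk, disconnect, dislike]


Checking each word for prefix 're':
  'pretest' -> no (count: 0)
  'jump' -> no (count: 0)
  'walk' -> no (count: 0)
  'talk' -> no (count: 0)
  'disconnect' -> no (count: 0)
  'dislike' -> no (count: 0)
Total with prefix 're': 0

0


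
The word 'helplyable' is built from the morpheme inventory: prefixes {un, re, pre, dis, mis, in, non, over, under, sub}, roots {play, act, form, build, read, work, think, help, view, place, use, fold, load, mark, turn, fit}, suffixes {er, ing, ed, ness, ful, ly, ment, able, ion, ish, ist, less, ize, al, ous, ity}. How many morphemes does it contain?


Segmenting 'helplyable' against the inventory:
  'help' -> root (morpheme 1)
  'ly' -> suffix (morpheme 2)
  'able' -> suffix (morpheme 3)
Total morphemes: 3

3


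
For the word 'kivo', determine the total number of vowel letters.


Scanning each character of 'kivo':
  Position 1: 'k' -> consonant (running count: 0)
  Position 2: 'i' -> vowel (running count: 1)
  Position 3: 'v' -> consonant (running count: 1)
  Position 4: 'o' -> vowel (running count: 2)
Total vowels: 2

2


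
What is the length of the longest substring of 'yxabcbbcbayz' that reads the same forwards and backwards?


Scanning 'yxabcbbcbayz' for palindromic substrings.
Substring at positions 2-9: 'abcbbcba'.
Check: reverse('abcbbcba') = 'abcbbcba' -> palindrome confirmed.
Neighbouring characters ('x' / 'y') break symmetry, so it cannot extend further.
No longer palindromic substring exists; longest length = 8

8


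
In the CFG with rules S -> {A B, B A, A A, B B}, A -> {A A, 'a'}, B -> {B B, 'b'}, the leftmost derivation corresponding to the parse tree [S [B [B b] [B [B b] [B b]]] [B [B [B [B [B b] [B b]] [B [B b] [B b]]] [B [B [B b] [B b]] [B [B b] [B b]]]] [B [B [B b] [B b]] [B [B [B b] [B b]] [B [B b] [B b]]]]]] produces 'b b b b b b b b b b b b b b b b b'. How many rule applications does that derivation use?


Every bracketed nonterminal node [X ...] in the tree is produced by exactly one rule application.
Reading the tree off as a leftmost derivation:
  Step 1: S  =>  B B   (applied S -> B B)
  Step 2: B B  =>  B B B   (applied B -> B B)
  Step 3: B B B  =>  b B B   (applied B -> b)
  Step 4: b B B  =>  b B B B   (applied B -> B B)
  Step 5: b B B B  =>  b b B B   (applied B -> b)
  Step 6: b b B B  =>  b b b B   (applied B -> b)
  Step 7: b b b B  =>  b b b B B   (applied B -> B B)
  Step 8: b b b B B  =>  b b b B B B   (applied B -> B B)
  Step 9: b b b B B B  =>  b b b B B B B   (applied B -> B B)
  Step 10: b b b B B B B  =>  b b b B B B B B   (applied B -> B B)
  Step 11: b b b B B B B B  =>  b b b b B B B B   (applied B -> b)
  Step 12: b b b b B B B B  =>  b b b b b B B B   (applied B -> b)
  Step 13: b b b b b B B B  =>  b b b b b B B B B   (applied B -> B B)
  Step 14: b b b b b B B B B  =>  b b b b b b B B B   (applied B -> b)
  Step 15: b b b b b b B B B  =>  b b b b b b b B B   (applied B -> b)
  Step 16: b b b b b b b B B  =>  b b b b b b b B B B   (applied B -> B B)
  Step 17: b b b b b b b B B B  =>  b b b b b b b B B B B   (applied B -> B B)
  Step 18: b b b b b b b B B B B  =>  b b b b b b b b B B B   (applied B -> b)
  Step 19: b b b b b b b b B B B  =>  b b b b b b b b b B B   (applied B -> b)
  Step 20: b b b b b b b b b B B  =>  b b b b b b b b b B B B   (applied B -> B B)
  Step 21: b b b b b b b b b B B B  =>  b b b b b b b b b b B B   (applied B -> b)
  Step 22: b b b b b b b b b b B B  =>  b b b b b b b b b b b B   (applied B -> b)
  Step 23: b b b b b b b b b b b B  =>  b b b b b b b b b b b B B   (applied B -> B B)
  Step 24: b b b b b b b b b b b B B  =>  b b b b b b b b b b b B B B   (applied B -> B B)
  Step 25: b b b b b b b b b b b B B B  =>  b b b b b b b b b b b b B B   (applied B -> b)
  Step 26: b b b b b b b b b b b b B B  =>  b b b b b b b b b b b b b B   (applied B -> b)
  Step 27: b b b b b b b b b b b b b B  =>  b b b b b b b b b b b b b B B   (applied B -> B B)
  Step 28: b b b b b b b b b b b b b B B  =>  b b b b b b b b b b b b b B B B   (applied B -> B B)
  Step 29: b b b b b b b b b b b b b B B B  =>  b b b b b b b b b b b b b b B B   (applied B -> b)
  Step 30: b b b b b b b b b b b b b b B B  =>  b b b b b b b b b b b b b b b B   (applied B -> b)
  Step 31: b b b b b b b b b b b b b b b B  =>  b b b b b b b b b b b b b b b B B   (applied B -> B B)
  Step 32: b b b b b b b b b b b b b b b B B  =>  b b b b b b b b b b b b b b b b B   (applied B -> b)
  Step 33: b b b b b b b b b b b b b b b b B  =>  b b b b b b b b b b b b b b b b b   (applied B -> b)
Final yield: b b b b b b b b b b b b b b b b b
Total rewrite steps: 33

33


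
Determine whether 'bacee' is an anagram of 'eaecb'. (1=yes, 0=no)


Sort characters of 'bacee': 'abcee'
Sort characters of 'eaecb': 'abcee'
Sorted forms match -> they ARE anagrams
Result: 1

1


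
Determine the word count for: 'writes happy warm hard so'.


Counting words by splitting on spaces:
  Word 1: 'writes'
  Word 2: 'happy'
  Word 3: 'warm'
  Word 4: 'hard'
  Word 5: 'so'
Total words: 5

5


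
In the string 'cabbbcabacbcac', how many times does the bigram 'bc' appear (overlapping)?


Scanning 'cabbbcabacbcac' for bigram 'bc':
  Position 0: 'ca' -> no
  Position 1: 'ab' -> no
  Position 2: 'bb' -> no
  Position 3: 'bb' -> no
  Position 4: 'bc' -> MATCH
  Position 5: 'ca' -> no
  Position 6: 'ab' -> no
  Position 7: 'ba' -> no
  Position 8: 'ac' -> no
  Position 9: 'cb' -> no
  Position 10: 'bc' -> MATCH
  Position 11: 'ca' -> no
  Position 12: 'ac' -> no
Total matches: 2

2


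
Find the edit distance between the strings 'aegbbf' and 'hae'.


Building DP table for s1='aegbbf' (len 6) and s2='hae' (len 3):
       h  a  e
    0  1  2  3
  a 1  1  1  2
  e 2  2  2  1
  g 3  3  3  2
  b 4  4  4  3
  b 5  5  5  4
  f 6  6  6  5
Edit distance = dp[6][3] = 5

5


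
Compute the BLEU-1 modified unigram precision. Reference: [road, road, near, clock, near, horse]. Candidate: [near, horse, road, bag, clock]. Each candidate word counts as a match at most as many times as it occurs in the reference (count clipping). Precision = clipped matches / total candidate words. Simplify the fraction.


Reference word counts: {'clock': 1, 'horse': 1, 'near': 2, 'road': 2}
Checking each candidate word (with clipping):
  'near' -> in reference (ref count 2, used 1/2) -> match (matches: 1)
  'horse' -> in reference (ref count 1, used 1/1) -> match (matches: 2)
  'road' -> in reference (ref count 2, used 1/2) -> match (matches: 3)
  'bag' -> not in reference -> no match (matches: 3)
  'clock' -> in reference (ref count 1, used 1/1) -> match (matches: 4)
Clipped matches: 4, Candidate length: 5
Precision = 4/5

4/5


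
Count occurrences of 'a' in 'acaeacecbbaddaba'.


Scanning 'acaeacecbbaddaba' for 'a':
  Position 0: 'a' -> MATCH (count: 1)
  Position 2: 'a' -> MATCH (count: 2)
  Position 4: 'a' -> MATCH (count: 3)
  Position 10: 'a' -> MATCH (count: 4)
  Position 13: 'a' -> MATCH (count: 5)
  Position 15: 'a' -> MATCH (count: 6)
Total occurrences of 'a': 6

6


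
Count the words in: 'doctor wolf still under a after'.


Counting words by splitting on spaces:
  Word 1: 'doctor'
  Word 2: 'wolf'
  Word 3: 'still'
  Word 4: 'under'
  Word 5: 'a'
  Word 6: 'after'
Total words: 6

6


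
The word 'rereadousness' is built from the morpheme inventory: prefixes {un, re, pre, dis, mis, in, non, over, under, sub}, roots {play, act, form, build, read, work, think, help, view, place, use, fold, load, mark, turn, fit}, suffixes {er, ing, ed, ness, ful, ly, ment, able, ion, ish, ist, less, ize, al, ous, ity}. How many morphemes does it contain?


Segmenting 'rereadousness' against the inventory:
  're' -> prefix (morpheme 1)
  'read' -> root (morpheme 2)
  'ous' -> suffix (morpheme 3)
  'ness' -> suffix (morpheme 4)
Total morphemes: 4

4


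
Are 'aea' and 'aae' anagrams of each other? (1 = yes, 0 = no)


Sort characters of 'aea': 'aae'
Sort characters of 'aae': 'aae'
Sorted forms match -> they ARE anagrams
Result: 1

1


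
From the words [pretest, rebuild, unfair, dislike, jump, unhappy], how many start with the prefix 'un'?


Checking each word for prefix 'un':
  'pretest' -> no (count: 0)
  'rebuild' -> no (count: 0)
  'unfair' -> YES, starts with 'un' (count: 1)
  'dislike' -> no (count: 1)
  'jump' -> no (count: 1)
  'unhappy' -> YES, starts with 'un' (count: 2)
Total with prefix 'un': 2

2


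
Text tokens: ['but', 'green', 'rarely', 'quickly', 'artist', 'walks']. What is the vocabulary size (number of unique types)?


Listing all tokens and tracking unique types:
  Token 1: 'but' -> NEW (unique so far: 1)
  Token 2: 'green' -> NEW (unique so far: 2)
  Token 3: 'rarely' -> NEW (unique so far: 3)
  Token 4: 'quickly' -> NEW (unique so far: 4)
  Token 5: 'artist' -> NEW (unique so far: 5)
  Token 6: 'walks' -> NEW (unique so far: 6)
Unique types: ('artist', 'but', 'green', 'quickly', 'rarely', 'walks')
Vocabulary size: 6

6


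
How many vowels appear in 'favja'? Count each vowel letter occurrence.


Scanning each character of 'favja':
  Position 1: 'f' -> consonant (running count: 0)
  Position 2: 'a' -> vowel (running count: 1)
  Position 3: 'v' -> consonant (running count: 1)
  Position 4: 'j' -> consonant (running count: 1)
  Position 5: 'a' -> vowel (running count: 2)
Total vowels: 2

2


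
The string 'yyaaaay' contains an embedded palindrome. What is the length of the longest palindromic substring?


Scanning 'yyaaaay' for palindromic substrings.
Substring at positions 1-6: 'yaaaay'.
Check: reverse('yaaaay') = 'yaaaay' -> palindrome confirmed.
Neighbouring characters ('y' / '-') break symmetry, so it cannot extend further.
No longer palindromic substring exists; longest length = 6

6


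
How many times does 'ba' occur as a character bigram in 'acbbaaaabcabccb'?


Scanning 'acbbaaaabcabccb' for bigram 'ba':
  Position 0: 'ac' -> no
  Position 1: 'cb' -> no
  Position 2: 'bb' -> no
  Position 3: 'ba' -> MATCH
  Position 4: 'aa' -> no
  Position 5: 'aa' -> no
  Position 6: 'aa' -> no
  Position 7: 'ab' -> no
  Position 8: 'bc' -> no
  Position 9: 'ca' -> no
  Position 10: 'ab' -> no
  Position 11: 'bc' -> no
  Position 12: 'cc' -> no
  Position 13: 'cb' -> no
Total matches: 1

1


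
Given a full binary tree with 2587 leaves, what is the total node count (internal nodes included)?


Leaf nodes (terminals): 2587
Internal nodes = n - 1 = 2587 - 1 = 2586
Total = leaves + internal = 2587 + 2586 = 5173

5173


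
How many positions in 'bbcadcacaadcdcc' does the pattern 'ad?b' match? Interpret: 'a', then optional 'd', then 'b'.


Pattern: ad?b means 'a', then optional 'd', then 'b'.
Scanning 'bbcadcacaadcdcc' position-by-position:
  Pos 0: window 'bbc' -> no
  Pos 1: window 'bca' -> no
  Pos 2: window 'cad' -> no
  Pos 3: window 'adc' -> no
  Pos 4: window 'dca' -> no
  Pos 5: window 'cac' -> no
  Pos 6: window 'aca' -> no
  Pos 7: window 'caa' -> no
  Pos 8: window 'aad' -> no
  Pos 9: window 'adc' -> no
  Pos 10: window 'dcd' -> no
  Pos 11: window 'cdc' -> no
  Pos 12: window 'dcc' -> no
  Pos 13: window 'cc' -> no
  Pos 14: window 'c' -> no
Total matches: 0

0


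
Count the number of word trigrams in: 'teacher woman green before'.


Word trigrams from [4] words:
  Trigram 1: (teacher woman green)
  Trigram 2: (woman green before)
Total word trigrams: 4 - 2 = 2

2


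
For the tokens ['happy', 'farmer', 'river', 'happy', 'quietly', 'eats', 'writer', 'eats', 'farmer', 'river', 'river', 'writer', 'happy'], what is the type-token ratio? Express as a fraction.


Tokens: 13
Unique types: ('eats', 'farmer', 'happy', 'quietly', 'river', 'writer') = 6
TTR = 6/13
Already in lowest terms.

6/13


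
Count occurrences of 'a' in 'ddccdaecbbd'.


Scanning 'ddccdaecbbd' for 'a':
  Position 5: 'a' -> MATCH (count: 1)
Total occurrences of 'a': 1

1


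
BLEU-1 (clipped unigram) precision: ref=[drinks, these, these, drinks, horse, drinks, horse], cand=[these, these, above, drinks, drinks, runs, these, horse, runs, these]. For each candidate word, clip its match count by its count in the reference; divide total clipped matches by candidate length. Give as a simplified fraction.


Reference word counts: {'drinks': 3, 'horse': 2, 'these': 2}
Checking each candidate word (with clipping):
  'these' -> in reference (ref count 2, used 1/2) -> match (matches: 1)
  'these' -> in reference (ref count 2, used 2/2) -> match (matches: 2)
  'above' -> not in reference -> no match (matches: 2)
  'drinks' -> in reference (ref count 3, used 1/3) -> match (matches: 3)
  'drinks' -> in reference (ref count 3, used 2/3) -> match (matches: 4)
  'runs' -> not in reference -> no match (matches: 4)
  'these' -> ref count 2 already used up (2/2) -> clipped, no match (matches: 4)
  'horse' -> in reference (ref count 2, used 1/2) -> match (matches: 5)
  'runs' -> not in reference -> no match (matches: 5)
  'these' -> ref count 2 already used up (2/2) -> clipped, no match (matches: 5)
Clipped matches: 5, Candidate length: 10
Precision = 5/10 = 1/2

1/2


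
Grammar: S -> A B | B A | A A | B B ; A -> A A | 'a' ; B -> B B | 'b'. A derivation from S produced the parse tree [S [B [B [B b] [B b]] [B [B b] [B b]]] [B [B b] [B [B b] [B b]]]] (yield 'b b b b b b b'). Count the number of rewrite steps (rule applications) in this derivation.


Every bracketed nonterminal node [X ...] in the tree is produced by exactly one rule application.
Reading the tree off as a leftmost derivation:
  Step 1: S  =>  B B   (applied S -> B B)
  Step 2: B B  =>  B B B   (applied B -> B B)
  Step 3: B B B  =>  B B B B   (applied B -> B B)
  Step 4: B B B B  =>  b B B B   (applied B -> b)
  Step 5: b B B B  =>  b b B B   (applied B -> b)
  Step 6: b b B B  =>  b b B B B   (applied B -> B B)
  Step 7: b b B B B  =>  b b b B B   (applied B -> b)
  Step 8: b b b B B  =>  b b b b B   (applied B -> b)
  Step 9: b b b b B  =>  b b b b B B   (applied B -> B B)
  Step 10: b b b b B B  =>  b b b b b B   (applied B -> b)
  Step 11: b b b b b B  =>  b b b b b B B   (applied B -> B B)
  Step 12: b b b b b B B  =>  b b b b b b B   (applied B -> b)
  Step 13: b b b b b b B  =>  b b b b b b b   (applied B -> b)
Final yield: b b b b b b b
Total rewrite steps: 13

13


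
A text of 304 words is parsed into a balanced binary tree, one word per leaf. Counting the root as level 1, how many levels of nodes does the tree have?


In a balanced binary tree with n leaves the deepest leaf is ceil(log2(n)) edges below the root,
so counting node levels inclusive of root and leaves gives ceil(log2(n)) + 1 levels.
log2(304) = 8.2479
ceil(8.2479) = 9
levels = 9 + 1 = 10

10


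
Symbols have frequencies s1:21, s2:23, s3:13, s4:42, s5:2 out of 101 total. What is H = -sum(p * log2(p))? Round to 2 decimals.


Computing entropy H = -sum(p_i * log2(p_i)):
  s1: p = 21/101 = 0.2079, -p*log2(p) = 0.4711
  s2: p = 23/101 = 0.2277, -p*log2(p) = 0.4861
  s3: p = 13/101 = 0.1287, -p*log2(p) = 0.3807
  s4: p = 42/101 = 0.4158, -p*log2(p) = 0.5264
  s5: p = 2/101 = 0.0198, -p*log2(p) = 0.1120
H = sum of terms = 1.9763
Rounded to 2 decimals: 1.98

1.98


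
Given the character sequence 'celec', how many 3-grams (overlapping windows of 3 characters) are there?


String 'celec' has length L = 5.
Number of overlapping n-grams = L - n + 1
Substituting: 5 - 3 + 1 = 3

3


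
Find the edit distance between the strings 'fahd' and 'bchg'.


Building DP table for s1='fahd' (len 4) and s2='bchg' (len 4):
       b  c  h  g
    0  1  2  3  4
  f 1  1  2  3  4
  a 2  2  2  3  4
  h 3  3  3  2  3
  d 4  4  4  3  3
Edit distance = dp[4][4] = 3

3


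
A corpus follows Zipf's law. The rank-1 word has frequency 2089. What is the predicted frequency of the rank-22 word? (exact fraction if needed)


Zipf's law: freq(rank) = f1 / rank
f1 = 2089, rank = 22
freq = 2089 / 22
GCD(2089, 22) = 1
Simplified: 2089/22

2089/22


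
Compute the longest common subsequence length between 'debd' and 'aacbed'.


DP table for LCS of 'debd' and 'aacbed':
       a  a  c  b  e  d
    0  0  0  0  0  0  0
  d 0  0  0  0  0  0  1
  e 0  0  0  0  0  1  1
  b 0  0  0  0  1  1  1
  d 0  0  0  0  1  1  2
LCS: 'ed'
LCS length = 2

2


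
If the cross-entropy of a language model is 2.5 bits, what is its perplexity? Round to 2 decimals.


Perplexity formula: PP = 2^H
H = 2.5
PP = 2^2.5
Decompose: 2^2.5 = 2^2 * 2^0.5 = 2^2 * sqrt(2)
2^2 = 4, sqrt(2) ~ 1.4142136
PP ~ 4 * 1.4142136 = 5.6568544
Rounded to 2 decimals: 5.66

5.66


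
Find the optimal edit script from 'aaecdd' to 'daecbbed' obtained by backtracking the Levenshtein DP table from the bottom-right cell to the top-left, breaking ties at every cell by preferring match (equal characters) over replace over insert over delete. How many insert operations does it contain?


Edit distance = 4. Backtracking from cell (6, 8) with preference match > replace > insert > delete,
then listing the resulting alignment 'aaecdd' -> 'daecbbed' left to right:
  Step 1: replace a->d
  Step 2: keep 'a'
  Step 3: keep 'e'
  Step 4: keep 'c'
  Step 5: insert 'b' [insertion #1]
  Step 6: insert 'b' [insertion #2]
  Step 7: replace d->e
  Step 8: keep 'd'
Total insertions: 2

2


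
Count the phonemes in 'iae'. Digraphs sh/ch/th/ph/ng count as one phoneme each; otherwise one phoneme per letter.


Parsing 'iae' greedily, digraphs first:
  'i' -> vowel phoneme (phonemes so far: 1)
  'a' -> vowel phoneme (phonemes so far: 2)
  'e' -> vowel phoneme (phonemes so far: 3)
Total phonemes: 3

3


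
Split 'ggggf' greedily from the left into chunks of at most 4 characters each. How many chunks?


'ggggf' has 5 characters.
Chunking with max size 4:
  Chunk 1: 'gggg' (positions 0-3)
  Chunk 2: 'f' (positions 4-4)
Total chunks: ceil(5 / 4) = 2

2


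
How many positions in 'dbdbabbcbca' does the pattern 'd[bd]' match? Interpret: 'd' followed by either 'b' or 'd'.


Pattern: d[bd] means 'd' followed by either 'b' or 'd'.
Scanning 'dbdbabbcbca' position-by-position:
  Pos 0: window 'db' -> MATCH
  Pos 1: window 'bd' -> no
  Pos 2: window 'db' -> MATCH
  Pos 3: window 'ba' -> no
  Pos 4: window 'ab' -> no
  Pos 5: window 'bb' -> no
  Pos 6: window 'bc' -> no
  Pos 7: window 'cb' -> no
  Pos 8: window 'bc' -> no
  Pos 9: window 'ca' -> no
  Pos 10: window 'a' -> no
Total matches: 2

2


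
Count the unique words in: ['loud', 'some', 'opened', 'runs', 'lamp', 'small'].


Listing all tokens and tracking unique types:
  Token 1: 'loud' -> NEW (unique so far: 1)
  Token 2: 'some' -> NEW (unique so far: 2)
  Token 3: 'opened' -> NEW (unique so far: 3)
  Token 4: 'runs' -> NEW (unique so far: 4)
  Token 5: 'lamp' -> NEW (unique so far: 5)
  Token 6: 'small' -> NEW (unique so far: 6)
Unique types: ('lamp', 'loud', 'opened', 'runs', 'small', 'some')
Vocabulary size: 6

6


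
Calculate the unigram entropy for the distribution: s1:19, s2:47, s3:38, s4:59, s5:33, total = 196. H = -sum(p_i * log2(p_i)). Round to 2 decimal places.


Computing entropy H = -sum(p_i * log2(p_i)):
  s1: p = 19/196 = 0.0969, -p*log2(p) = 0.3264
  s2: p = 47/196 = 0.2398, -p*log2(p) = 0.4940
  s3: p = 38/196 = 0.1939, -p*log2(p) = 0.4589
  s4: p = 59/196 = 0.3010, -p*log2(p) = 0.5214
  s5: p = 33/196 = 0.1684, -p*log2(p) = 0.4328
H = sum of terms = 2.2335
Rounded to 2 decimals: 2.23

2.23


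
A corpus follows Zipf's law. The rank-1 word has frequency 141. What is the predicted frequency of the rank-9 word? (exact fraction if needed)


Zipf's law: freq(rank) = f1 / rank
f1 = 141, rank = 9
freq = 141 / 9
GCD(141, 9) = 3
Simplified: 47/3

47/3


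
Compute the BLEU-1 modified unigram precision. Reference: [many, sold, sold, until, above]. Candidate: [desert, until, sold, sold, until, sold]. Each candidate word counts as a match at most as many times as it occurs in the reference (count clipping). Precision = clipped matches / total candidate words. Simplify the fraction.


Reference word counts: {'above': 1, 'many': 1, 'sold': 2, 'until': 1}
Checking each candidate word (with clipping):
  'desert' -> not in reference -> no match (matches: 0)
  'until' -> in reference (ref count 1, used 1/1) -> match (matches: 1)
  'sold' -> in reference (ref count 2, used 1/2) -> match (matches: 2)
  'sold' -> in reference (ref count 2, used 2/2) -> match (matches: 3)
  'until' -> ref count 1 already used up (1/1) -> clipped, no match (matches: 3)
  'sold' -> ref count 2 already used up (2/2) -> clipped, no match (matches: 3)
Clipped matches: 3, Candidate length: 6
Precision = 3/6 = 1/2

1/2


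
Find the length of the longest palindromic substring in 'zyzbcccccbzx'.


Scanning 'zyzbcccccbzx' for palindromic substrings.
Substring at positions 2-10: 'zbcccccbz'.
Check: reverse('zbcccccbz') = 'zbcccccbz' -> palindrome confirmed.
Neighbouring characters ('y' / 'x') break symmetry, so it cannot extend further.
No longer palindromic substring exists; longest length = 9

9


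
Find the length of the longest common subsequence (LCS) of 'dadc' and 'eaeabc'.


DP table for LCS of 'dadc' and 'eaeabc':
       e  a  e  a  b  c
    0  0  0  0  0  0  0
  d 0  0  0  0  0  0  0
  a 0  0  1  1  1  1  1
  d 0  0  1  1  1  1  1
  c 0  0  1  1  1  1  2
LCS: 'ac'
LCS length = 2

2


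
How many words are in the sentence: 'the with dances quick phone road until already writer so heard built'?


Counting words by splitting on spaces:
  Word 1: 'the'
  Word 2: 'with'
  Word 3: 'dances'
  Word 4: 'quick'
  Word 5: 'phone'
  Word 6: 'road'
  Word 7: 'until'
  Word 8: 'already'
  Word 9: 'writer'
  Word 10: 'so'
  Word 11: 'heard'
  Word 12: 'built'
Total words: 12

12


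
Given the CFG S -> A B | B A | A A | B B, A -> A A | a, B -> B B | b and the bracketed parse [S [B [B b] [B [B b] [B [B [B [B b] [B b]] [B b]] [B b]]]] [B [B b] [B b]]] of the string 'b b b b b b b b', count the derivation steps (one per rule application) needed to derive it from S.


Every bracketed nonterminal node [X ...] in the tree is produced by exactly one rule application.
Reading the tree off as a leftmost derivation:
  Step 1: S  =>  B B   (applied S -> B B)
  Step 2: B B  =>  B B B   (applied B -> B B)
  Step 3: B B B  =>  b B B   (applied B -> b)
  Step 4: b B B  =>  b B B B   (applied B -> B B)
  Step 5: b B B B  =>  b b B B   (applied B -> b)
  Step 6: b b B B  =>  b b B B B   (applied B -> B B)
  Step 7: b b B B B  =>  b b B B B B   (applied B -> B B)
  Step 8: b b B B B B  =>  b b B B B B B   (applied B -> B B)
  Step 9: b b B B B B B  =>  b b b B B B B   (applied B -> b)
  Step 10: b b b B B B B  =>  b b b b B B B   (applied B -> b)
  Step 11: b b b b B B B  =>  b b b b b B B   (applied B -> b)
  Step 12: b b b b b B B  =>  b b b b b b B   (applied B -> b)
  Step 13: b b b b b b B  =>  b b b b b b B B   (applied B -> B B)
  Step 14: b b b b b b B B  =>  b b b b b b b B   (applied B -> b)
  Step 15: b b b b b b b B  =>  b b b b b b b b   (applied B -> b)
Final yield: b b b b b b b b
Total rewrite steps: 15

15


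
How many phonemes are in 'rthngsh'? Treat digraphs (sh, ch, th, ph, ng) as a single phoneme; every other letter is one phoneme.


Parsing 'rthngsh' greedily, digraphs first:
  'r' -> consonant phoneme (phonemes so far: 1)
  'th' -> digraph (1 consonant phoneme) (phonemes so far: 2)
  'ng' -> digraph (1 consonant phoneme) (phonemes so far: 3)
  'sh' -> digraph (1 consonant phoneme) (phonemes so far: 4)
Total phonemes: 4

4
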